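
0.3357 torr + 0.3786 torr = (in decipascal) 952.3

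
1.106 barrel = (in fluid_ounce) 5946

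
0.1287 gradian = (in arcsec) 417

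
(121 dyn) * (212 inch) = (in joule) 0.006516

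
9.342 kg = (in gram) 9342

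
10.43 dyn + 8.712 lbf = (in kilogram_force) 3.952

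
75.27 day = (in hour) 1806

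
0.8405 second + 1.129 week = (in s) 6.828e+05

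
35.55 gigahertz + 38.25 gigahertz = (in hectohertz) 7.38e+08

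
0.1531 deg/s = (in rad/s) 0.002672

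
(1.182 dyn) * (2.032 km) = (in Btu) 2.276e-05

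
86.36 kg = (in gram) 8.636e+04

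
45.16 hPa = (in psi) 0.655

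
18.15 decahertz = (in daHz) 18.15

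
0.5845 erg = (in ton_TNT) 1.397e-17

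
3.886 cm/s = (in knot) 0.07554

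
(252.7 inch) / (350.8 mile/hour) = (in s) 0.04093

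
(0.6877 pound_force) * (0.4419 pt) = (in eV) 2.976e+15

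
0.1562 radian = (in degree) 8.95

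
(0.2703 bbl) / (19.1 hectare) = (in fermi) 2.25e+08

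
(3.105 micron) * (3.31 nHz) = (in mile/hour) 2.299e-14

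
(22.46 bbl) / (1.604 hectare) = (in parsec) 7.215e-21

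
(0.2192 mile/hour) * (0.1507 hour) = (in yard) 58.14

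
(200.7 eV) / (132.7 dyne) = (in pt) 6.869e-11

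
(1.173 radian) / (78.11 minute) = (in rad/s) 0.0002503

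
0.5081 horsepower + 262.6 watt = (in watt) 641.5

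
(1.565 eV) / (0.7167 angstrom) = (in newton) 3.499e-09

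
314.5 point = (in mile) 6.894e-05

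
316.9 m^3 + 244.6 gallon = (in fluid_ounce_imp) 1.119e+07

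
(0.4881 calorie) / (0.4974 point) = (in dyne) 1.164e+09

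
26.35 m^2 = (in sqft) 283.6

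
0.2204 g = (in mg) 220.4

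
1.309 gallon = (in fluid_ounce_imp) 174.4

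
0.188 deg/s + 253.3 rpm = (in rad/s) 26.53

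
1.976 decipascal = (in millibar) 0.001976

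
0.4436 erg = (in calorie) 1.06e-08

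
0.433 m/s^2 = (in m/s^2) 0.433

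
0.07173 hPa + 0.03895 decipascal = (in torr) 0.05383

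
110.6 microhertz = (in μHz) 110.6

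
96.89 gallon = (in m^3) 0.3668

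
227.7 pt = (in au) 5.37e-13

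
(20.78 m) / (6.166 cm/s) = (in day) 0.003901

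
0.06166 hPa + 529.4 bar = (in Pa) 5.294e+07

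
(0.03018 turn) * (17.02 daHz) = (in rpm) 308.2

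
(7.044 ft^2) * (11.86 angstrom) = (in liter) 7.761e-07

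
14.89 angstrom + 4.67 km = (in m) 4670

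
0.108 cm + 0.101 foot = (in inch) 1.255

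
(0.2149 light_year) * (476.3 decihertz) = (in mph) 2.166e+17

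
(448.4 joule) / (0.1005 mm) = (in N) 4.462e+06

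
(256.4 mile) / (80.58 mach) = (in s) 15.04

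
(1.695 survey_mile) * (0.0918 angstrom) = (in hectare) 2.504e-12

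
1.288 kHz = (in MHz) 0.001288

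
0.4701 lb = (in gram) 213.2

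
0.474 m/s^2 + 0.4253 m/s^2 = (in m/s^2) 0.8993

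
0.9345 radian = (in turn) 0.1487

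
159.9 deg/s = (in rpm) 26.65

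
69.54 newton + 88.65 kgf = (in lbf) 211.1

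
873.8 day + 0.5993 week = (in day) 878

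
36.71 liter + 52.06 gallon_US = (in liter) 233.8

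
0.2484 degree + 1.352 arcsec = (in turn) 0.000691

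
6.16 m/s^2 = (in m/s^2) 6.16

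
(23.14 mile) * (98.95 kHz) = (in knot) 7.163e+09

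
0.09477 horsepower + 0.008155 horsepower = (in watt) 76.75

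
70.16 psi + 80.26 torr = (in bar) 4.944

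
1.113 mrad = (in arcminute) 3.826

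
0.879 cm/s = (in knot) 0.01709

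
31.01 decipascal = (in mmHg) 0.02326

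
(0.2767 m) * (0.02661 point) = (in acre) 6.419e-10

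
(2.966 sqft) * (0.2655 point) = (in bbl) 0.0001623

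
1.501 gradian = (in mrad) 23.58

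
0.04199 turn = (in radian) 0.2638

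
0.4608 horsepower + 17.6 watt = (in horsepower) 0.4844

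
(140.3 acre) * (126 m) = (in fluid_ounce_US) 2.419e+12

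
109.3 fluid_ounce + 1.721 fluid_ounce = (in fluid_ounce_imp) 115.6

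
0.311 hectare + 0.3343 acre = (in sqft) 4.804e+04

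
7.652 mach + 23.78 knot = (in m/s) 2618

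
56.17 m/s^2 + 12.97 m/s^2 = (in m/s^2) 69.14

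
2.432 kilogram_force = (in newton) 23.85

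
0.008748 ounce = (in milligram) 248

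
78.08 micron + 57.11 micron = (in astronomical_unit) 9.037e-16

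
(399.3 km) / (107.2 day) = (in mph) 0.09644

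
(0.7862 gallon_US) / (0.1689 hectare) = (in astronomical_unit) 1.178e-17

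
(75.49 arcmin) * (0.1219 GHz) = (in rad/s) 2.677e+06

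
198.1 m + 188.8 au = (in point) 8.006e+16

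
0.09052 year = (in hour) 793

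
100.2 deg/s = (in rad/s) 1.749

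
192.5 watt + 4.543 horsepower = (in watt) 3580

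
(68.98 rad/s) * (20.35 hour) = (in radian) 5.053e+06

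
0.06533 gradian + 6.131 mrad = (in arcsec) 1476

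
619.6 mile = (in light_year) 1.054e-10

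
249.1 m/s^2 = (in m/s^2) 249.1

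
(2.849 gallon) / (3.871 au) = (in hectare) 1.862e-18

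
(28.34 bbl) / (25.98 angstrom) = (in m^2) 1.734e+09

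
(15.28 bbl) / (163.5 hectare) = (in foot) 4.875e-06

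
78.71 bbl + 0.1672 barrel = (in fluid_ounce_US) 4.24e+05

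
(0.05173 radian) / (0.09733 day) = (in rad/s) 6.152e-06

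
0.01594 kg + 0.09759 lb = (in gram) 60.21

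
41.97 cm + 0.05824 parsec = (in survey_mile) 1.117e+12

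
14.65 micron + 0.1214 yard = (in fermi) 1.11e+14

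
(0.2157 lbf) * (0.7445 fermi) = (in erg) 7.143e-09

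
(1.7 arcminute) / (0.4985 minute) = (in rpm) 0.0001579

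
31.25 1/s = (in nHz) 3.125e+10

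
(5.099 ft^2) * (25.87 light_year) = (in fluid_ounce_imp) 4.081e+21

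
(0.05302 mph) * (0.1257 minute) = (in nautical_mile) 9.652e-05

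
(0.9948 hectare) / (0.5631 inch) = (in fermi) 6.955e+20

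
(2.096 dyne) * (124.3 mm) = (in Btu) 2.469e-09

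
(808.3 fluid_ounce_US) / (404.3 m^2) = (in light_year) 6.25e-21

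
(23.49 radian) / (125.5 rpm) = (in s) 1.787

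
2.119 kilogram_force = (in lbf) 4.672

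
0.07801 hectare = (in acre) 0.1928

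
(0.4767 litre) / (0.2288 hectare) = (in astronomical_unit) 1.393e-18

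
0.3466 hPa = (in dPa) 346.6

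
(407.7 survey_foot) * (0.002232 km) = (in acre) 0.06854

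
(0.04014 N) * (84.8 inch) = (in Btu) 8.195e-05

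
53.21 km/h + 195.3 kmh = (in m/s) 69.03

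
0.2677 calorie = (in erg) 1.12e+07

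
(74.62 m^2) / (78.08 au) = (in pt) 1.811e-08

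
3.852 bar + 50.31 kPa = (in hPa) 4355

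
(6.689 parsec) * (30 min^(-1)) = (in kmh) 3.715e+17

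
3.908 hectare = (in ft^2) 4.207e+05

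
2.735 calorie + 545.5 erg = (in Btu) 0.01085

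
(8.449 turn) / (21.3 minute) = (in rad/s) 0.04154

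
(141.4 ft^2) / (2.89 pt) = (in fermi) 1.288e+19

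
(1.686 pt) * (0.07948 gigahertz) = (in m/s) 4.727e+04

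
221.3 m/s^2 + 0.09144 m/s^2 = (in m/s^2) 221.4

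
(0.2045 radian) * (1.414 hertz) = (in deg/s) 16.57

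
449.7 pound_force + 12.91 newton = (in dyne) 2.013e+08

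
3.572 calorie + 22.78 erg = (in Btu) 0.01417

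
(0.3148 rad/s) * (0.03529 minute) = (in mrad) 666.6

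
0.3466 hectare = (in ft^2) 3.731e+04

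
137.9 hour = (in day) 5.746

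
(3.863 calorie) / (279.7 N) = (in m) 0.05779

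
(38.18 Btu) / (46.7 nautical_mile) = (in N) 0.4658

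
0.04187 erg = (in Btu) 3.969e-12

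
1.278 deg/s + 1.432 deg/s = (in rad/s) 0.0473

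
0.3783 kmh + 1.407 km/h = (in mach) 0.001456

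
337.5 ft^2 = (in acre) 0.007748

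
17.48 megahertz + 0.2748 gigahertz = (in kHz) 2.923e+05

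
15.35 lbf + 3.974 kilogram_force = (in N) 107.3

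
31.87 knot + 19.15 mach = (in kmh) 2.353e+04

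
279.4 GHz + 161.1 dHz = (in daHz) 2.794e+10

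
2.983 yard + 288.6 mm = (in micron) 3.016e+06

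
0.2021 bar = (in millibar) 202.1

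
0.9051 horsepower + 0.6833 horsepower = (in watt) 1184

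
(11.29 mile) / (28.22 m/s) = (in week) 0.001065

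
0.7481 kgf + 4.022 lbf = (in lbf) 5.671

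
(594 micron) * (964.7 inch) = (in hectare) 1.456e-06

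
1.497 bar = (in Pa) 1.497e+05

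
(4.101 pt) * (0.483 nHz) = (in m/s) 6.988e-13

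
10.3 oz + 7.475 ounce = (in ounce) 17.77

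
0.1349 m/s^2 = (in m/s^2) 0.1349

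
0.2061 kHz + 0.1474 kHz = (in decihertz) 3535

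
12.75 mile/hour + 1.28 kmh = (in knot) 11.77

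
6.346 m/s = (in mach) 0.01864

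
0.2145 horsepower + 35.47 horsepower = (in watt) 2.661e+04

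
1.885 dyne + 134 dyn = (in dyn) 135.9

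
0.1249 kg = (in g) 124.9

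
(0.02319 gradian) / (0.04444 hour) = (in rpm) 2.174e-05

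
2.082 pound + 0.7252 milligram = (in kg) 0.9444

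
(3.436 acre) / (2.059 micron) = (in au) 0.04514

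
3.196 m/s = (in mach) 0.009386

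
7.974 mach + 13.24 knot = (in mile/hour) 6089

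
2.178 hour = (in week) 0.01296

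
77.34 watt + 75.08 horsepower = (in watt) 5.606e+04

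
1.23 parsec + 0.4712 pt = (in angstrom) 3.795e+26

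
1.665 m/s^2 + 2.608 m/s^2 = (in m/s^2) 4.273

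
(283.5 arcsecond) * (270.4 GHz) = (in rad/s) 3.717e+08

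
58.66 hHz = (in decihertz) 5.866e+04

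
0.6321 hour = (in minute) 37.93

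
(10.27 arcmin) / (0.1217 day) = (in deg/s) 1.628e-05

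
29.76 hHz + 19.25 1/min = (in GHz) 2.976e-06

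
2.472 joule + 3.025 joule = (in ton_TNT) 1.314e-09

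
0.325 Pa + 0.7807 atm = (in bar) 0.791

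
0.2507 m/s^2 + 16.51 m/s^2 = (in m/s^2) 16.76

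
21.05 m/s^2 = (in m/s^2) 21.05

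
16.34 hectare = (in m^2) 1.634e+05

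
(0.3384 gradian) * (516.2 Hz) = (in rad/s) 2.744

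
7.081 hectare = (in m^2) 7.081e+04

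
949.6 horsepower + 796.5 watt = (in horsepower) 950.7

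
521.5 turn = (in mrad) 3.277e+06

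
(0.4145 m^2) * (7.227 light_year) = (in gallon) 7.487e+18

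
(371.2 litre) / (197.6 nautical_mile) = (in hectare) 1.014e-10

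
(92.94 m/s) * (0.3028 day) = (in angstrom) 2.431e+16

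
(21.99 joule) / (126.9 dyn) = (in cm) 1.733e+06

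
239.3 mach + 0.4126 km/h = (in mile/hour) 1.823e+05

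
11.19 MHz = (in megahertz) 11.19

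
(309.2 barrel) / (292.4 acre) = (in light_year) 4.391e-21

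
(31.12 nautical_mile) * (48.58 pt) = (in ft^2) 1.063e+04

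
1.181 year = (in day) 431.1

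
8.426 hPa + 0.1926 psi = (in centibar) 2.171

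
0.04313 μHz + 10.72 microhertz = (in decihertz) 0.0001076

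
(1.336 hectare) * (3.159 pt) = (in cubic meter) 14.89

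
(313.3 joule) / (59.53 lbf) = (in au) 7.909e-12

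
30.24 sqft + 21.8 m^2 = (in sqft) 264.9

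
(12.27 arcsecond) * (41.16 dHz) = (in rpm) 0.002338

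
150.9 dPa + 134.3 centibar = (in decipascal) 1.343e+06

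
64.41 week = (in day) 450.9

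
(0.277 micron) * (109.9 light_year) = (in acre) 7.117e+07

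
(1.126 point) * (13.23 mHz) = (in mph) 1.176e-05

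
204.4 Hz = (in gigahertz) 2.044e-07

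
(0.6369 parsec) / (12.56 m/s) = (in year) 4.962e+07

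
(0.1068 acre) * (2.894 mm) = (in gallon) 330.4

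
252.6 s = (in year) 8.01e-06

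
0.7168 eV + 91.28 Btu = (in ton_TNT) 2.302e-05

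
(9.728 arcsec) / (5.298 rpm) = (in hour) 2.361e-08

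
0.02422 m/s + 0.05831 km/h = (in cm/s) 4.042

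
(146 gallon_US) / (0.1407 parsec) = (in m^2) 1.273e-16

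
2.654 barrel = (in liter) 422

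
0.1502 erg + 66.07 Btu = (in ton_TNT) 1.666e-05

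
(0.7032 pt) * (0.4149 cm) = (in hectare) 1.029e-10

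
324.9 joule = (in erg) 3.249e+09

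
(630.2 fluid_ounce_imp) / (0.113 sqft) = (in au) 1.14e-11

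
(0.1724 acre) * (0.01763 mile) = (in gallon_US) 5.229e+06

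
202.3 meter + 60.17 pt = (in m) 202.3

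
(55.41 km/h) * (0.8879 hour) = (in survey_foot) 1.614e+05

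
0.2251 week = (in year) 0.004317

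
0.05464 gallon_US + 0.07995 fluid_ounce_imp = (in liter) 0.2091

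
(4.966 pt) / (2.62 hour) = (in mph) 4.155e-07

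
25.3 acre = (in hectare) 10.24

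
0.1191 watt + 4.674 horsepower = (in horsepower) 4.674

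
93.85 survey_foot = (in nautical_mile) 0.01545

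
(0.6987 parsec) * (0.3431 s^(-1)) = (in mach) 2.172e+13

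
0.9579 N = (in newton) 0.9579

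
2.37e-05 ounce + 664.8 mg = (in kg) 0.0006655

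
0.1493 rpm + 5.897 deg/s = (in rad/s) 0.1186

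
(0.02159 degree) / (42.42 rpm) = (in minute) 1.414e-06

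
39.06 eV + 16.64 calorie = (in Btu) 0.06599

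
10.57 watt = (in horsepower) 0.01417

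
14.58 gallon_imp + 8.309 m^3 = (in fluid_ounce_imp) 2.948e+05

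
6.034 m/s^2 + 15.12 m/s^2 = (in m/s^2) 21.15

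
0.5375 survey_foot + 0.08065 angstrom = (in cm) 16.38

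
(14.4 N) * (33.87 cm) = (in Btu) 0.004623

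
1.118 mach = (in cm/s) 3.807e+04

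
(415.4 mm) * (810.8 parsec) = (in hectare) 1.039e+15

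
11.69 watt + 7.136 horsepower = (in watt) 5333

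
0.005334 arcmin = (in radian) 1.552e-06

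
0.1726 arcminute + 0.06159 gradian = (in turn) 0.000162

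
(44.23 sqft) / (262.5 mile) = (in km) 9.727e-09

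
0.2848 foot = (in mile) 5.394e-05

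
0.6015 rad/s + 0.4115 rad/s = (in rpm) 9.673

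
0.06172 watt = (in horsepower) 8.277e-05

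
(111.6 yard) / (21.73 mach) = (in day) 1.596e-07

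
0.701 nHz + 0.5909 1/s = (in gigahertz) 5.909e-10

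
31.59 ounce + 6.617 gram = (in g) 902.2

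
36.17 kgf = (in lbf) 79.74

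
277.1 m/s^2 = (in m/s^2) 277.1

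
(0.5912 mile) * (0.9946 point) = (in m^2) 0.3338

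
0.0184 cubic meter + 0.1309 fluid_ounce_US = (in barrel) 0.1158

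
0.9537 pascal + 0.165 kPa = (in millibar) 1.66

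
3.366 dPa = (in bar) 3.366e-06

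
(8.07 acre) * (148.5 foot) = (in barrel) 9.298e+06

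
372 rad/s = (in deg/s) 2.131e+04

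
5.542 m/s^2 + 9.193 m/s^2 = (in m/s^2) 14.73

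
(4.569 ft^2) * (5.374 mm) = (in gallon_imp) 0.5018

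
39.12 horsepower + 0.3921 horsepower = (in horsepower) 39.51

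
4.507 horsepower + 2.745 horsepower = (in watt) 5408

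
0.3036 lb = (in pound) 0.3036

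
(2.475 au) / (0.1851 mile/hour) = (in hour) 1.243e+09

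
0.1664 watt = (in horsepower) 0.0002231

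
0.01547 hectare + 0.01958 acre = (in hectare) 0.02339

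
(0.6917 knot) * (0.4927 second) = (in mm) 175.3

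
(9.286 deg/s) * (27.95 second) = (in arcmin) 1.557e+04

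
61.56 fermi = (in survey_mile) 3.825e-17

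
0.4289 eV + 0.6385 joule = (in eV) 3.985e+18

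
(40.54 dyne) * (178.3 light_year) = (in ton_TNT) 1.634e+05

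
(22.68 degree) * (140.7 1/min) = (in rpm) 8.864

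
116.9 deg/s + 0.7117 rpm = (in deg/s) 121.2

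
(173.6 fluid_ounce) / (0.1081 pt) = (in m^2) 134.6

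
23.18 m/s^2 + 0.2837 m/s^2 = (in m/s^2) 23.46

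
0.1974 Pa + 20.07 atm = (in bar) 20.34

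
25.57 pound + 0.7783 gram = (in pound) 25.57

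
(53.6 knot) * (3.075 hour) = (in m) 3.052e+05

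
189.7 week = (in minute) 1.912e+06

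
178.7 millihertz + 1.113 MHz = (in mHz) 1.113e+09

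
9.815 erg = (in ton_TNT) 2.346e-16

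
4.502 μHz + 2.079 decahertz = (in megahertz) 2.079e-05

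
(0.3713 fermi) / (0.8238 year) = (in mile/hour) 3.197e-23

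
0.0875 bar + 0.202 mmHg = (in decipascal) 8.777e+04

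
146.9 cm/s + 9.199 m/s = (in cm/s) 1067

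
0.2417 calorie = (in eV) 6.312e+18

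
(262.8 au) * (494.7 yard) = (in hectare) 1.778e+12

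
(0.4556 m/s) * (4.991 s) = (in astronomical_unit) 1.52e-11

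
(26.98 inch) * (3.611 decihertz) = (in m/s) 0.2475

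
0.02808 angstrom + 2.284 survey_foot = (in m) 0.6962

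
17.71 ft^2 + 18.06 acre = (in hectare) 7.309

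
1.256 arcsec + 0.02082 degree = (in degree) 0.02117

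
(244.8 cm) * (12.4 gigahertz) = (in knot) 5.901e+10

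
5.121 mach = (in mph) 3901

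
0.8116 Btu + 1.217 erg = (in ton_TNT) 2.047e-07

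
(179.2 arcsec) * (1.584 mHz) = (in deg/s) 7.885e-05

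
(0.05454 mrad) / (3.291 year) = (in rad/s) 5.255e-13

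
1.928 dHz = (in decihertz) 1.928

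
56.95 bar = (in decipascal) 5.695e+07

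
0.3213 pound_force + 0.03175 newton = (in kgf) 0.149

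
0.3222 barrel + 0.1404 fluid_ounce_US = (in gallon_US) 13.53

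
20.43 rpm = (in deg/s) 122.6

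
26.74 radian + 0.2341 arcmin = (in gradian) 1702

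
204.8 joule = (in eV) 1.278e+21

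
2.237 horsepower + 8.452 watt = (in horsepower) 2.248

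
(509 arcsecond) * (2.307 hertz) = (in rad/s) 0.005693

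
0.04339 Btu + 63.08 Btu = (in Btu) 63.12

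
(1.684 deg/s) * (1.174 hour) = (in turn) 19.77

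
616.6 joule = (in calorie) 147.4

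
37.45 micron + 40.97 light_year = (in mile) 2.408e+14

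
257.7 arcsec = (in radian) 0.001249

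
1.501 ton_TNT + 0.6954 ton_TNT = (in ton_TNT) 2.196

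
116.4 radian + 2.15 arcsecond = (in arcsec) 2.401e+07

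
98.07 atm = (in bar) 99.37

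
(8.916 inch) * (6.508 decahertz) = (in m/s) 14.74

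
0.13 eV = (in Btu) 1.974e-23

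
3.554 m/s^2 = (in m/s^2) 3.554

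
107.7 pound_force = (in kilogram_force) 48.85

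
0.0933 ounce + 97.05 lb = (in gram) 4.402e+04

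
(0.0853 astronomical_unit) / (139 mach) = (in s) 2.696e+05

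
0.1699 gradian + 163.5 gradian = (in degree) 147.3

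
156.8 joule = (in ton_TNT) 3.748e-08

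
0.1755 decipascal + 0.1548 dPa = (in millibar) 0.0003303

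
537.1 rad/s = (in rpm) 5129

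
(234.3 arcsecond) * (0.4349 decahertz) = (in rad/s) 0.00494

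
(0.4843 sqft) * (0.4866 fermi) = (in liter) 2.189e-14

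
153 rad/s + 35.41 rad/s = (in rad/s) 188.4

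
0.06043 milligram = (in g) 6.043e-05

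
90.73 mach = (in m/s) 3.089e+04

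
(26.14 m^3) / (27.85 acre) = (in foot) 0.0007609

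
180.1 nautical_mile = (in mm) 3.335e+08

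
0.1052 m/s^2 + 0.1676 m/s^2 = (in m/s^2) 0.2728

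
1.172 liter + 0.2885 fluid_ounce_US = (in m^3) 0.001181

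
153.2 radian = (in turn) 24.38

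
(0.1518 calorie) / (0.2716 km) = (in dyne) 233.8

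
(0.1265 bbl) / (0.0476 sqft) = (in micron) 4.548e+06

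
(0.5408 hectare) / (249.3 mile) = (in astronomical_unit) 9.01e-14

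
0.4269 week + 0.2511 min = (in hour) 71.72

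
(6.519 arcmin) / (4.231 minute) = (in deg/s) 0.000428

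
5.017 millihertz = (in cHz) 0.5017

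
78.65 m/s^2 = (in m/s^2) 78.65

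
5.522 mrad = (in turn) 0.0008789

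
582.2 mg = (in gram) 0.5822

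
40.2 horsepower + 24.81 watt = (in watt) 3e+04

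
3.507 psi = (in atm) 0.2386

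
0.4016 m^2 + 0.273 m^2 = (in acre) 0.0001667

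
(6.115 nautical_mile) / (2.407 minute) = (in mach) 0.2303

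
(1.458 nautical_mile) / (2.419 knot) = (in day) 0.02511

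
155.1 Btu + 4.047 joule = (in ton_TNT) 3.911e-05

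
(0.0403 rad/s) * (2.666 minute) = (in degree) 369.4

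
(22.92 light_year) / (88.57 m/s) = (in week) 4.048e+09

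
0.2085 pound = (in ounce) 3.336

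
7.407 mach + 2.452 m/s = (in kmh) 9088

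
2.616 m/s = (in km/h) 9.418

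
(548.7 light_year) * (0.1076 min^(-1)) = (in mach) 2.734e+13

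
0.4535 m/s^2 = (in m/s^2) 0.4535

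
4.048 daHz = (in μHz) 4.048e+07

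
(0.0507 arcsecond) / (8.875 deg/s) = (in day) 1.837e-11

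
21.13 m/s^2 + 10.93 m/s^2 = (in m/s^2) 32.06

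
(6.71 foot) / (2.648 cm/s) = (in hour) 0.02145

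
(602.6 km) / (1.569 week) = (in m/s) 0.635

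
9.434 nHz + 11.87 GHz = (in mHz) 1.187e+13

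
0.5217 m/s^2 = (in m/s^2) 0.5217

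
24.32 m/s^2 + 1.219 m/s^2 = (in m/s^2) 25.54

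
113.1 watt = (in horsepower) 0.1517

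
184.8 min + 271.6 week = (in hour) 4.563e+04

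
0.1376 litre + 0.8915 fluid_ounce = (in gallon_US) 0.04331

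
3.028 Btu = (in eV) 1.994e+22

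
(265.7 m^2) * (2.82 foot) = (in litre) 2.284e+05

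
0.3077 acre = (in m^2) 1245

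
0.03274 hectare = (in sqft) 3524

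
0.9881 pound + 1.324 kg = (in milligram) 1.772e+06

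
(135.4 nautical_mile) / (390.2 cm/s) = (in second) 6.426e+04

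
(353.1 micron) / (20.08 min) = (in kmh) 1.055e-06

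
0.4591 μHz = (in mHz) 0.0004591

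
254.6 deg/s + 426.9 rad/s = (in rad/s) 431.3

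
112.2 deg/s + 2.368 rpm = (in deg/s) 126.4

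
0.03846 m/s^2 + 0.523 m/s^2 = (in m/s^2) 0.5615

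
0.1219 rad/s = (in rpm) 1.164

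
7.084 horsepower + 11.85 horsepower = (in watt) 1.412e+04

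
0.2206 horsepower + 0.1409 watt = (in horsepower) 0.2208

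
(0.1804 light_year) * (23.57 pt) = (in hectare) 1.419e+09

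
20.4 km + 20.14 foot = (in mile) 12.68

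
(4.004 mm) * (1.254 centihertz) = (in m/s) 5.021e-05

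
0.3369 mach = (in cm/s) 1.147e+04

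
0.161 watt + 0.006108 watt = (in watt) 0.1671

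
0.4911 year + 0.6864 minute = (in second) 1.549e+07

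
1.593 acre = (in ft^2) 6.939e+04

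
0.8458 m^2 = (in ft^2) 9.104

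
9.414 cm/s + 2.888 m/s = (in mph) 6.671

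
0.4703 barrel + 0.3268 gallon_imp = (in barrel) 0.4796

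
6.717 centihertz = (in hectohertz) 0.0006717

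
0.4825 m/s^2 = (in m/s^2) 0.4825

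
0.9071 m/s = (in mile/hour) 2.029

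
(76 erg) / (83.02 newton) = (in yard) 1.001e-07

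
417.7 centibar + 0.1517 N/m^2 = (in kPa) 417.7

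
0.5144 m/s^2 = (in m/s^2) 0.5144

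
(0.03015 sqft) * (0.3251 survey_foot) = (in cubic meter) 0.0002776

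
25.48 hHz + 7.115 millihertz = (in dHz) 2.548e+04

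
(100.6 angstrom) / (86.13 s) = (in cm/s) 1.168e-08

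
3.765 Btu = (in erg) 3.972e+10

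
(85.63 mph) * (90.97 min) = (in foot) 6.855e+05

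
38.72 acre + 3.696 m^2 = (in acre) 38.72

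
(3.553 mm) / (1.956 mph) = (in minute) 6.772e-05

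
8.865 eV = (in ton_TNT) 3.395e-28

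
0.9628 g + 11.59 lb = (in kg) 5.258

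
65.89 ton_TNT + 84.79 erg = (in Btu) 2.613e+08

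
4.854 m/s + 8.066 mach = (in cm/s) 2.751e+05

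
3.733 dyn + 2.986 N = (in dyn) 2.986e+05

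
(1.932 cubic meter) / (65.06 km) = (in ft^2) 0.0003196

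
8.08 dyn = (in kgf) 8.239e-06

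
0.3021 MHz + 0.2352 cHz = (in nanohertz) 3.021e+14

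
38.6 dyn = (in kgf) 3.936e-05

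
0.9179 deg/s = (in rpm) 0.153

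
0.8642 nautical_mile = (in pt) 4.537e+06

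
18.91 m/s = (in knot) 36.76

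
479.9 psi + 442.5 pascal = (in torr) 2.482e+04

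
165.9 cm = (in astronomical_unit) 1.109e-11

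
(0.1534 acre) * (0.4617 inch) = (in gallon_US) 1923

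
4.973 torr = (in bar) 0.00663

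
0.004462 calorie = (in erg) 1.867e+05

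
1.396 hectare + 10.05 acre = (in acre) 13.5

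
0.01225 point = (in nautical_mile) 2.333e-09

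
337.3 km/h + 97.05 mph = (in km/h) 493.5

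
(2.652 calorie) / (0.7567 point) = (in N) 4.157e+04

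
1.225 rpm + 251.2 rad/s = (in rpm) 2400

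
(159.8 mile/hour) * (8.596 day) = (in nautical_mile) 2.865e+04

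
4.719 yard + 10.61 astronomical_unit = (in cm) 1.587e+14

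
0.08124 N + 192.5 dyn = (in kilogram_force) 0.00848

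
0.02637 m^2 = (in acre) 6.516e-06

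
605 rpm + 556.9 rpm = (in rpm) 1162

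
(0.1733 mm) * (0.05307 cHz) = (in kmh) 3.311e-07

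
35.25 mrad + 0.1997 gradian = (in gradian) 2.444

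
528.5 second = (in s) 528.5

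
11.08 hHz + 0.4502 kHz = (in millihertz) 1.558e+06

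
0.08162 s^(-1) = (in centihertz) 8.162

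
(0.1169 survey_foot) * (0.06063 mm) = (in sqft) 2.325e-05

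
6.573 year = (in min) 3.455e+06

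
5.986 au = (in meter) 8.955e+11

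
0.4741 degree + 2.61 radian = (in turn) 0.4167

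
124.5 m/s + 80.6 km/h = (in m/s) 146.9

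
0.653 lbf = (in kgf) 0.2962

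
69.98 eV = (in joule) 1.121e-17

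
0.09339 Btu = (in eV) 6.15e+20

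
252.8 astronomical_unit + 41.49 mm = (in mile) 2.35e+10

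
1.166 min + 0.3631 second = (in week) 0.0001163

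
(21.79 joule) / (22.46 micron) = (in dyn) 9.702e+10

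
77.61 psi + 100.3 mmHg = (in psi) 79.55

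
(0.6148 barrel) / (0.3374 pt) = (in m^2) 821.2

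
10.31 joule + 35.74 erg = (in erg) 1.031e+08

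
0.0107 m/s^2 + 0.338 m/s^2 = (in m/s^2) 0.3487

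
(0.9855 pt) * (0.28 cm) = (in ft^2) 1.048e-05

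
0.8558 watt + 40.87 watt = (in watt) 41.73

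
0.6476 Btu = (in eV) 4.265e+21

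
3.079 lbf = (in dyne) 1.37e+06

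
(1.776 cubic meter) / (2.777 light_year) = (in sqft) 7.276e-16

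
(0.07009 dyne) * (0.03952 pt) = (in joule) 9.772e-12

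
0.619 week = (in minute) 6240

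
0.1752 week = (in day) 1.226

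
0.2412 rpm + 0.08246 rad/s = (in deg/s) 6.172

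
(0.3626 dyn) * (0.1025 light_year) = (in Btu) 3.333e+06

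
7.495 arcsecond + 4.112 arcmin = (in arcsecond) 254.2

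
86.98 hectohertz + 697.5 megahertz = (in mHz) 6.975e+11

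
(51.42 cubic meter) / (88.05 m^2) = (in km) 0.000584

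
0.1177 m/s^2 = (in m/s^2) 0.1177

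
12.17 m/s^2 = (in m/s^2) 12.17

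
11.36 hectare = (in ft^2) 1.223e+06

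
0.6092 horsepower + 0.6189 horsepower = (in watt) 915.8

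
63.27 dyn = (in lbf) 0.0001422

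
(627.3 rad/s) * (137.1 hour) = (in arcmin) 1.064e+12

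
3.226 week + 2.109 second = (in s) 1.951e+06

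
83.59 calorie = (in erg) 3.497e+09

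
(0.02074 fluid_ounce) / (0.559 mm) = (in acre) 2.711e-07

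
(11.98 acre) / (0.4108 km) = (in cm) 1.18e+04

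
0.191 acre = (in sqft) 8320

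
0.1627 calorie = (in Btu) 0.0006452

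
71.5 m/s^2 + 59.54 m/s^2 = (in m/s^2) 131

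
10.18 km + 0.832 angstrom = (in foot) 3.34e+04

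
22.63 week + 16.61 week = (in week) 39.24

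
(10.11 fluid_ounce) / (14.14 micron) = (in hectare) 0.002114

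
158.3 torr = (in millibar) 211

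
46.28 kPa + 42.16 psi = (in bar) 3.37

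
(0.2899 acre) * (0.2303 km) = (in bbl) 1.699e+06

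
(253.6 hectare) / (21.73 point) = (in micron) 3.308e+14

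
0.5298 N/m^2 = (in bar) 5.298e-06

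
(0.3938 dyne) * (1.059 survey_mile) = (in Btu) 6.361e-06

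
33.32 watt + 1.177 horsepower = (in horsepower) 1.222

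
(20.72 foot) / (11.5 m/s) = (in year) 1.741e-08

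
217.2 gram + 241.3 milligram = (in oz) 7.67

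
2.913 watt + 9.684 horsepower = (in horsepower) 9.688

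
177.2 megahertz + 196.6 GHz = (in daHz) 1.968e+10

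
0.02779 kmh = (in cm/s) 0.7719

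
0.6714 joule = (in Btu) 0.0006364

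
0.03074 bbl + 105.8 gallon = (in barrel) 2.55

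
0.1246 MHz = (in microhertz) 1.246e+11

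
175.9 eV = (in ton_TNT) 6.736e-27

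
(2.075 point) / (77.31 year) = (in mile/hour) 6.716e-13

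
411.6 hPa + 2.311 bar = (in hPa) 2723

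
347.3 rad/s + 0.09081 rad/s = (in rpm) 3317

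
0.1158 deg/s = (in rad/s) 0.002021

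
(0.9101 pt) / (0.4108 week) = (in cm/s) 1.292e-07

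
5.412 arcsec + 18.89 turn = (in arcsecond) 2.448e+07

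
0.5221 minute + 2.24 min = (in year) 5.255e-06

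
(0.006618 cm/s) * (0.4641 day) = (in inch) 104.5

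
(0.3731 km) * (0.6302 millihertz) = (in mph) 0.526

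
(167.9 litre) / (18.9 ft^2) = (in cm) 9.562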